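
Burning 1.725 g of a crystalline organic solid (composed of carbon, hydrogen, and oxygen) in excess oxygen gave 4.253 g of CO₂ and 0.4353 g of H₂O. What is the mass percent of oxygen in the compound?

29.89%

mol C = 4.253 g CO₂ ÷ 44.009 g/mol = 0.096639 mol
mol H = 2 × 0.4353 g H₂O ÷ 18.015 g/mol = 0.048326 mol
mass O = 1.725 − (1.1607 + 0.048713) = 0.51555 g → mol O = 0.51555 ÷ 15.999 = 0.032224 mol
mass % O = 0.51555 g ÷ 1.725 g × 100%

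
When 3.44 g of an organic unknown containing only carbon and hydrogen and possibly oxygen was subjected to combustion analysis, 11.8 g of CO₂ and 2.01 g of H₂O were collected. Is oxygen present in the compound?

no

mol C = 11.8 g CO₂ ÷ 44.009 g/mol = 0.2681 mol
mol H = 2 × 2.01 g H₂O ÷ 18.015 g/mol = 0.2231 mol
C and H together account for 3.445 g — essentially the entire 3.44 g sample — so the compound contains no oxygen.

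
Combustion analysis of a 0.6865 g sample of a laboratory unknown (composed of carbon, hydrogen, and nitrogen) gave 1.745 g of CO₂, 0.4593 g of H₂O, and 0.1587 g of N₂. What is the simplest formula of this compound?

C7H9N2

mol C = 1.745 g CO₂ ÷ 44.009 g/mol = 0.039651 mol
mol H = 2 × 0.4593 g H₂O ÷ 18.015 g/mol = 0.050991 mol
mol N = 2 × 0.1587 g N₂ ÷ 28.014 g/mol = 0.011330 mol
Divide by the smallest (0.011330 mol): C 3.500, H 4.500, N 1.000
Multiplying each by 2 gives whole numbers: C 7.00, H 9.00, N 2.00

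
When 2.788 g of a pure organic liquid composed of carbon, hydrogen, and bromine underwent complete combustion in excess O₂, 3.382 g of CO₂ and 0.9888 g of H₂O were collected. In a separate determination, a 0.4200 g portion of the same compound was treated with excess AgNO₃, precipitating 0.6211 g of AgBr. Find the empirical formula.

mol C = 3.382 g CO₂ ÷ 44.009 g/mol = 0.076848 mol
mol H = 2 × 0.9888 g H₂O ÷ 18.015 g/mol = 0.10978 mol
From the AgBr data: mol Br per gram of compound = (0.6211 ÷ 187.772) ÷ 0.4200 = 0.0078756 mol/g, so in the 2.788 g combustion sample mol Br = 0.021957 mol
Divide by the smallest (0.021957 mol): C 3.500, H 5.000, Br 1.000
Multiplying each by 2 gives whole numbers: C 7.00, H 10.00, Br 2.00

C7H10Br2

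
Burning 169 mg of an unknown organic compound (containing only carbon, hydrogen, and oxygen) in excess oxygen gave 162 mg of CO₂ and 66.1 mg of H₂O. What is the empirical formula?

mol C = 0.162 g CO₂ ÷ 44.009 g/mol = 0.003681 mol
mol H = 2 × 0.0661 g H₂O ÷ 18.015 g/mol = 0.007338 mol
mass O = 0.169 − (0.04421 + 0.007397) = 0.1174 g → mol O = 0.1174 ÷ 15.999 = 0.007337 mol
Divide by the smallest (0.003681 mol): C 1.000, H 1.994, O 1.993

CH2O2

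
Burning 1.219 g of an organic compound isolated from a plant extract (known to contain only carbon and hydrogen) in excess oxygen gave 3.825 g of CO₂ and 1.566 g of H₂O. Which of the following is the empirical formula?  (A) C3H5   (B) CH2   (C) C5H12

mol C = 3.825 g CO₂ ÷ 44.009 g/mol = 0.086914 mol
mol H = 2 × 1.566 g H₂O ÷ 18.015 g/mol = 0.17386 mol
Divide by the smallest (0.086914 mol): C 1.000, H 2.000

(B) CH2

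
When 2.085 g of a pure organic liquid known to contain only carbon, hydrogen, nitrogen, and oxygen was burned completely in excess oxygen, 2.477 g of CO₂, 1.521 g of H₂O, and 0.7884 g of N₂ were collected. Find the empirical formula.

C2H6N2O

mol C = 2.477 g CO₂ ÷ 44.009 g/mol = 0.056284 mol
mol H = 2 × 1.521 g H₂O ÷ 18.015 g/mol = 0.16886 mol
mol N = 2 × 0.7884 g N₂ ÷ 28.014 g/mol = 0.056286 mol
mass O = 2.085 − (0.67603 + 0.17021 + 0.78840) = 0.45036 g → mol O = 0.45036 ÷ 15.999 = 0.028149 mol
Divide by the smallest (0.028149 mol): C 1.999, H 5.999, N 2.000, O 1.000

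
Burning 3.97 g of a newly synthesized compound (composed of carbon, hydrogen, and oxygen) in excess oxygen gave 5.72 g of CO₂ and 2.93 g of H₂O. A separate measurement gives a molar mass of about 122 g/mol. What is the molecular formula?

mol C = 5.72 g CO₂ ÷ 44.009 g/mol = 0.1300 mol
mol H = 2 × 2.93 g H₂O ÷ 18.015 g/mol = 0.3253 mol
mass O = 3.97 − (1.561 + 0.3279) = 2.081 g → mol O = 2.081 ÷ 15.999 = 0.1301 mol
Divide by the smallest (0.1300 mol): C 1.000, H 2.503, O 1.001
Multiplying each by 2 gives whole numbers: C 2.00, H 5.01, O 2.00
Empirical formula: C2H5O2
Empirical-formula mass = 61.06 g/mol; 122 ÷ 61.06 ≈ 2, so the molecular formula is C4H10O4.

C4H10O4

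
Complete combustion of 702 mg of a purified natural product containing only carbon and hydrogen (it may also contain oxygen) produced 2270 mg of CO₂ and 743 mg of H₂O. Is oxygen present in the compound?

no

mol C = 2.27 g CO₂ ÷ 44.009 g/mol = 0.05158 mol
mol H = 2 × 0.743 g H₂O ÷ 18.015 g/mol = 0.08249 mol
C and H together account for 0.7027 g — essentially the entire 0.702 g sample — so the compound contains no oxygen.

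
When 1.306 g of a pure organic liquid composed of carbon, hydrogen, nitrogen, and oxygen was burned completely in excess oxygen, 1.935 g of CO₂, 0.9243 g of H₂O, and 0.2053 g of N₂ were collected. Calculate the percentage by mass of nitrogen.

15.72%

mol C = 1.935 g CO₂ ÷ 44.009 g/mol = 0.043968 mol
mol H = 2 × 0.9243 g H₂O ÷ 18.015 g/mol = 0.10261 mol
mol N = 2 × 0.2053 g N₂ ÷ 28.014 g/mol = 0.014657 mol
mass O = 1.306 − (0.52810 + 0.10344 + 0.20530) = 0.46916 g → mol O = 0.46916 ÷ 15.999 = 0.029324 mol
mass % N = 0.20530 g ÷ 1.306 g × 100%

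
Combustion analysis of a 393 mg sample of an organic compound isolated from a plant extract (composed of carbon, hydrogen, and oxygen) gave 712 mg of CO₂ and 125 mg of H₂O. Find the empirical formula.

C7H6O5

mol C = 0.712 g CO₂ ÷ 44.009 g/mol = 0.01618 mol
mol H = 2 × 0.125 g H₂O ÷ 18.015 g/mol = 0.01388 mol
mass O = 0.393 − (0.1943 + 0.01399) = 0.1847 g → mol O = 0.1847 ÷ 15.999 = 0.01154 mol
Divide by the smallest (0.01154 mol): C 1.401, H 1.202, O 1.000
Multiplying each by 5 gives whole numbers: C 7.01, H 6.01, O 5.00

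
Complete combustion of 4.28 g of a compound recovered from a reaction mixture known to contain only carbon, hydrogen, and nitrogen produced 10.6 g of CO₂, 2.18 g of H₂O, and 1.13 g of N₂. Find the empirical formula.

C3H3N

mol C = 10.6 g CO₂ ÷ 44.009 g/mol = 0.2409 mol
mol H = 2 × 2.18 g H₂O ÷ 18.015 g/mol = 0.2420 mol
mol N = 2 × 1.13 g N₂ ÷ 28.014 g/mol = 0.08067 mol
Divide by the smallest (0.08067 mol): C 2.986, H 3.000, N 1.000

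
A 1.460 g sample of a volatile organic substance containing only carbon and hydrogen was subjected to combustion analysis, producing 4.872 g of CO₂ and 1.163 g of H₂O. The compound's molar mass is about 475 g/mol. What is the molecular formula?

mol C = 4.872 g CO₂ ÷ 44.009 g/mol = 0.11070 mol
mol H = 2 × 1.163 g H₂O ÷ 18.015 g/mol = 0.12911 mol
Divide by the smallest (0.11070 mol): C 1.000, H 1.166
Multiplying each by 6 gives whole numbers: C 6.00, H 7.00
Empirical formula: C6H7
Empirical-formula mass = 79.12 g/mol; 475 ÷ 79.12 ≈ 6, so the molecular formula is C36H42.

C36H42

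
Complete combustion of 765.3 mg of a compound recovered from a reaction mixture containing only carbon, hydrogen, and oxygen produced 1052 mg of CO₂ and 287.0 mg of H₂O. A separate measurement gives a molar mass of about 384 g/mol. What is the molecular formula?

C12H16O14

mol C = 1.052 g CO₂ ÷ 44.009 g/mol = 0.023904 mol
mol H = 2 × 0.2870 g H₂O ÷ 18.015 g/mol = 0.031862 mol
mass O = 0.7653 − (0.28711 + 0.032117) = 0.44607 g → mol O = 0.44607 ÷ 15.999 = 0.027881 mol
Divide by the smallest (0.023904 mol): C 1.000, H 1.333, O 1.166
Multiplying each by 6 gives whole numbers: C 6.00, H 8.00, O 7.00
Empirical formula: C6H8O7
Empirical-formula mass = 192.12 g/mol; 384 ÷ 192.12 ≈ 2, so the molecular formula is C12H16O14.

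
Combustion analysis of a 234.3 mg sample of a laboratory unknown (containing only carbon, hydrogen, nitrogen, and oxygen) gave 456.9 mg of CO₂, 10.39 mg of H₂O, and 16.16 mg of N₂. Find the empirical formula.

mol C = 0.4569 g CO₂ ÷ 44.009 g/mol = 0.010382 mol
mol H = 2 × 0.01039 g H₂O ÷ 18.015 g/mol = 0.0011535 mol
mol N = 2 × 0.01616 g N₂ ÷ 28.014 g/mol = 0.0011537 mol
mass O = 0.2343 − (0.12470 + 0.0011627 + 0.016160) = 0.092279 g → mol O = 0.092279 ÷ 15.999 = 0.0057678 mol
Divide by the smallest (0.0011535 mol): C 9.001, H 1.000, N 1.000, O 5.000

C9HNO5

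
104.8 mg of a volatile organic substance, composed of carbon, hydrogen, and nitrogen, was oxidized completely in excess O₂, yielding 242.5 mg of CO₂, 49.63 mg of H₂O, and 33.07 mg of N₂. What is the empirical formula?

C7H7N3

mol C = 0.2425 g CO₂ ÷ 44.009 g/mol = 0.0055102 mol
mol H = 2 × 0.04963 g H₂O ÷ 18.015 g/mol = 0.0055099 mol
mol N = 2 × 0.03307 g N₂ ÷ 28.014 g/mol = 0.0023610 mol
Divide by the smallest (0.0023610 mol): C 2.334, H 2.334, N 1.000
Multiplying each by 3 gives whole numbers: C 7.00, H 7.00, N 3.00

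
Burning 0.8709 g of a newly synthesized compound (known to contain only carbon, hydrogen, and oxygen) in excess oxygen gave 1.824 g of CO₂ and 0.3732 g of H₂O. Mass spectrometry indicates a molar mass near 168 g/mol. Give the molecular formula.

C8H8O4

mol C = 1.824 g CO₂ ÷ 44.009 g/mol = 0.041446 mol
mol H = 2 × 0.3732 g H₂O ÷ 18.015 g/mol = 0.041432 mol
mass O = 0.8709 − (0.49781 + 0.041764) = 0.33133 g → mol O = 0.33133 ÷ 15.999 = 0.020709 mol
Divide by the smallest (0.020709 mol): C 2.001, H 2.001, O 1.000
Empirical formula: C2H2O
Empirical-formula mass = 42.04 g/mol; 168 ÷ 42.04 ≈ 4, so the molecular formula is C8H8O4.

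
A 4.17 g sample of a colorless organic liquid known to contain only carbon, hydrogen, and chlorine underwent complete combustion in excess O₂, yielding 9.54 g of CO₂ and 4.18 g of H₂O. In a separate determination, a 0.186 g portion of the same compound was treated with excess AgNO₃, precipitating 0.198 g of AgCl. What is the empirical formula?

C7H15Cl

mol C = 9.54 g CO₂ ÷ 44.009 g/mol = 0.2168 mol
mol H = 2 × 4.18 g H₂O ÷ 18.015 g/mol = 0.4641 mol
From the AgCl data: mol Cl per gram of compound = (0.198 ÷ 143.318) ÷ 0.186 = 0.007428 mol/g, so in the 4.17 g combustion sample mol Cl = 0.03097 mol
Divide by the smallest (0.03097 mol): C 6.999, H 14.983, Cl 1.000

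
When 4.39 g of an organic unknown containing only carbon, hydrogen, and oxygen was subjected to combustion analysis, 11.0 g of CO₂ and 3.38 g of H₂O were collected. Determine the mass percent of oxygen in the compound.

mol C = 11.0 g CO₂ ÷ 44.009 g/mol = 0.2499 mol
mol H = 2 × 3.38 g H₂O ÷ 18.015 g/mol = 0.3752 mol
mass O = 4.39 − (3.002 + 0.3782) = 1.010 g → mol O = 1.010 ÷ 15.999 = 0.06311 mol
mass % O = 1.010 g ÷ 4.39 g × 100%

23.0%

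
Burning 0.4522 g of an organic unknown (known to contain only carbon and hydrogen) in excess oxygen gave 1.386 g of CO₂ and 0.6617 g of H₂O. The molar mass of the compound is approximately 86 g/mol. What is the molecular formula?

C6H14

mol C = 1.386 g CO₂ ÷ 44.009 g/mol = 0.031494 mol
mol H = 2 × 0.6617 g H₂O ÷ 18.015 g/mol = 0.073461 mol
Divide by the smallest (0.031494 mol): C 1.000, H 2.333
Multiplying each by 3 gives whole numbers: C 3.00, H 7.00
Empirical formula: C3H7
Empirical-formula mass = 43.09 g/mol; 86 ÷ 43.09 ≈ 2, so the molecular formula is C6H14.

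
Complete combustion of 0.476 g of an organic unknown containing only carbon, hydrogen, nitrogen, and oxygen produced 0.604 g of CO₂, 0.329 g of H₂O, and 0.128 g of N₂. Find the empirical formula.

mol C = 0.604 g CO₂ ÷ 44.009 g/mol = 0.01372 mol
mol H = 2 × 0.329 g H₂O ÷ 18.015 g/mol = 0.03653 mol
mol N = 2 × 0.128 g N₂ ÷ 28.014 g/mol = 0.009138 mol
mass O = 0.476 − (0.1648 + 0.03682 + 0.1280) = 0.1463 g → mol O = 0.1463 ÷ 15.999 = 0.009147 mol
Divide by the smallest (0.009138 mol): C 1.502, H 3.997, N 1.000, O 1.001
Multiplying each by 2 gives whole numbers: C 3.00, H 7.99, N 2.00, O 2.00

C3H8N2O2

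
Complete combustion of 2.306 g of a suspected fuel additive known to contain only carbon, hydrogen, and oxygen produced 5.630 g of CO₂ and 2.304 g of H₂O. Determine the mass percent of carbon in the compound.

66.63%

mol C = 5.630 g CO₂ ÷ 44.009 g/mol = 0.12793 mol
mol H = 2 × 2.304 g H₂O ÷ 18.015 g/mol = 0.25579 mol
mass O = 2.306 − (1.5365 + 0.25783) = 0.51162 g → mol O = 0.51162 ÷ 15.999 = 0.031978 mol
mass % C = 1.5365 g ÷ 2.306 g × 100%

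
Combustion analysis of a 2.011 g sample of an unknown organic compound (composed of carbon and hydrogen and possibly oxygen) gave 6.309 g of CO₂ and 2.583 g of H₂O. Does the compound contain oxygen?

mol C = 6.309 g CO₂ ÷ 44.009 g/mol = 0.14336 mol
mol H = 2 × 2.583 g H₂O ÷ 18.015 g/mol = 0.28676 mol
C and H together account for 2.0109 g — essentially the entire 2.011 g sample — so the compound contains no oxygen.

no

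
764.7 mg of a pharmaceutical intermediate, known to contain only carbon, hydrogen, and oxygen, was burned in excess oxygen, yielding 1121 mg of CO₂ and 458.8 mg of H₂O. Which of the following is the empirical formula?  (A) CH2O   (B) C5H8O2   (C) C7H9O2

mol C = 1.121 g CO₂ ÷ 44.009 g/mol = 0.025472 mol
mol H = 2 × 0.4588 g H₂O ÷ 18.015 g/mol = 0.050935 mol
mass O = 0.7647 − (0.30594 + 0.051343) = 0.40741 g → mol O = 0.40741 ÷ 15.999 = 0.025465 mol
Divide by the smallest (0.025465 mol): C 1.000, H 2.000, O 1.000

(A) CH2O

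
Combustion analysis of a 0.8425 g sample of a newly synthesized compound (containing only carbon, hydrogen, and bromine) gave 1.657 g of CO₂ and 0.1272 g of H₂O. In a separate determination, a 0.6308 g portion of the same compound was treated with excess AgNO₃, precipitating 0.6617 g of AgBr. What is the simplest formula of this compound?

mol C = 1.657 g CO₂ ÷ 44.009 g/mol = 0.037651 mol
mol H = 2 × 0.1272 g H₂O ÷ 18.015 g/mol = 0.014122 mol
From the AgBr data: mol Br per gram of compound = (0.6617 ÷ 187.772) ÷ 0.6308 = 0.0055865 mol/g, so in the 0.8425 g combustion sample mol Br = 0.0047066 mol
Divide by the smallest (0.0047066 mol): C 8.000, H 3.000, Br 1.000

C8H3Br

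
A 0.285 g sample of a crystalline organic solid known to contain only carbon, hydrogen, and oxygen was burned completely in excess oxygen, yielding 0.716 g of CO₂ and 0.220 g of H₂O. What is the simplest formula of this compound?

C4H6O

mol C = 0.716 g CO₂ ÷ 44.009 g/mol = 0.01627 mol
mol H = 2 × 0.220 g H₂O ÷ 18.015 g/mol = 0.02442 mol
mass O = 0.285 − (0.1954 + 0.02462) = 0.06497 g → mol O = 0.06497 ÷ 15.999 = 0.004061 mol
Divide by the smallest (0.004061 mol): C 4.006, H 6.015, O 1.000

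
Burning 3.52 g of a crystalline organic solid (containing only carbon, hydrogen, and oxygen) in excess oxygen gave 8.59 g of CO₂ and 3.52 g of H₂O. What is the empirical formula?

mol C = 8.59 g CO₂ ÷ 44.009 g/mol = 0.1952 mol
mol H = 2 × 3.52 g H₂O ÷ 18.015 g/mol = 0.3908 mol
mass O = 3.52 − (2.344 + 0.3939) = 0.7817 g → mol O = 0.7817 ÷ 15.999 = 0.04886 mol
Divide by the smallest (0.04886 mol): C 3.995, H 7.998, O 1.000

C4H8O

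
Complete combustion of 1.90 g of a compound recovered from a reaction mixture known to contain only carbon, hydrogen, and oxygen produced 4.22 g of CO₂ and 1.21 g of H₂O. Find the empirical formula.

C5H7O2

mol C = 4.22 g CO₂ ÷ 44.009 g/mol = 0.09589 mol
mol H = 2 × 1.21 g H₂O ÷ 18.015 g/mol = 0.1343 mol
mass O = 1.90 − (1.152 + 0.1354) = 0.6129 g → mol O = 0.6129 ÷ 15.999 = 0.03831 mol
Divide by the smallest (0.03831 mol): C 2.503, H 3.507, O 1.000
Multiplying each by 2 gives whole numbers: C 5.01, H 7.01, O 2.00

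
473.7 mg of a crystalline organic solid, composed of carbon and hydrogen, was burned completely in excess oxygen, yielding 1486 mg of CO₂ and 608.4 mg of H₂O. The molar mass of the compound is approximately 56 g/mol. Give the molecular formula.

C4H8

mol C = 1.486 g CO₂ ÷ 44.009 g/mol = 0.033766 mol
mol H = 2 × 0.6084 g H₂O ÷ 18.015 g/mol = 0.067544 mol
Divide by the smallest (0.033766 mol): C 1.000, H 2.000
Empirical formula: CH2
Empirical-formula mass = 14.03 g/mol; 56 ÷ 14.03 ≈ 4, so the molecular formula is C4H8.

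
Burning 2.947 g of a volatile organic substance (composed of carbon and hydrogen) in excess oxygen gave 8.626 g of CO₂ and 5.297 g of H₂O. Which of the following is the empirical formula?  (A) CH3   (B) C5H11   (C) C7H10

(A) CH3

mol C = 8.626 g CO₂ ÷ 44.009 g/mol = 0.19601 mol
mol H = 2 × 5.297 g H₂O ÷ 18.015 g/mol = 0.58807 mol
Divide by the smallest (0.19601 mol): C 1.000, H 3.000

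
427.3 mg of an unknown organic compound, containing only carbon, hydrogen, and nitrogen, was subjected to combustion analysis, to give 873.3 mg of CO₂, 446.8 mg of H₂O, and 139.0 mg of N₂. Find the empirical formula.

C2H5N

mol C = 0.8733 g CO₂ ÷ 44.009 g/mol = 0.019844 mol
mol H = 2 × 0.4468 g H₂O ÷ 18.015 g/mol = 0.049603 mol
mol N = 2 × 0.1390 g N₂ ÷ 28.014 g/mol = 0.0099236 mol
Divide by the smallest (0.0099236 mol): C 2.000, H 4.998, N 1.000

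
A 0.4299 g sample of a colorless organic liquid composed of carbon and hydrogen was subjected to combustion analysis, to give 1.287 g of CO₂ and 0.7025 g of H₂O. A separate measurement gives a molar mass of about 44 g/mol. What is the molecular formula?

C3H8

mol C = 1.287 g CO₂ ÷ 44.009 g/mol = 0.029244 mol
mol H = 2 × 0.7025 g H₂O ÷ 18.015 g/mol = 0.077991 mol
Divide by the smallest (0.029244 mol): C 1.000, H 2.667
Multiplying each by 3 gives whole numbers: C 3.00, H 8.00
Empirical formula: C3H8
Empirical-formula mass = 44.10 g/mol; 44 ÷ 44.10 ≈ 1, so the molecular formula is C3H8.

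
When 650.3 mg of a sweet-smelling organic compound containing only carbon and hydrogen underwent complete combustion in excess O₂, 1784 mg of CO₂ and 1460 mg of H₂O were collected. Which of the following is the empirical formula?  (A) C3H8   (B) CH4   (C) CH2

(B) CH4

mol C = 1.784 g CO₂ ÷ 44.009 g/mol = 0.040537 mol
mol H = 2 × 1.460 g H₂O ÷ 18.015 g/mol = 0.16209 mol
Divide by the smallest (0.040537 mol): C 1.000, H 3.998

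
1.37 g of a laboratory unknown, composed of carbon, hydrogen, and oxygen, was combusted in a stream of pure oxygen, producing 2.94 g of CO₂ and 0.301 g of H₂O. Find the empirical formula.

C2HO

mol C = 2.94 g CO₂ ÷ 44.009 g/mol = 0.06680 mol
mol H = 2 × 0.301 g H₂O ÷ 18.015 g/mol = 0.03342 mol
mass O = 1.37 − (0.8024 + 0.03368) = 0.5339 g → mol O = 0.5339 ÷ 15.999 = 0.03337 mol
Divide by the smallest (0.03337 mol): C 2.002, H 1.001, O 1.000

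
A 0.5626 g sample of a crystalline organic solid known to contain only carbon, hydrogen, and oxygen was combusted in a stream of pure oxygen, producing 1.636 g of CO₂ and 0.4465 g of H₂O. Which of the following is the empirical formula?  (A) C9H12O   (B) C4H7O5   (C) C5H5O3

(A) C9H12O

mol C = 1.636 g CO₂ ÷ 44.009 g/mol = 0.037174 mol
mol H = 2 × 0.4465 g H₂O ÷ 18.015 g/mol = 0.049570 mol
mass O = 0.5626 − (0.44650 + 0.049966) = 0.066134 g → mol O = 0.066134 ÷ 15.999 = 0.0041336 mol
Divide by the smallest (0.0041336 mol): C 8.993, H 11.992, O 1.000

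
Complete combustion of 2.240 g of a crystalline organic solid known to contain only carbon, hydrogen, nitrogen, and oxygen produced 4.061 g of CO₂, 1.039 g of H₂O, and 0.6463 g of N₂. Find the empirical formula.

mol C = 4.061 g CO₂ ÷ 44.009 g/mol = 0.092277 mol
mol H = 2 × 1.039 g H₂O ÷ 18.015 g/mol = 0.11535 mol
mol N = 2 × 0.6463 g N₂ ÷ 28.014 g/mol = 0.046141 mol
mass O = 2.240 − (1.1083 + 0.11627 + 0.64630) = 0.36909 g → mol O = 0.36909 ÷ 15.999 = 0.023070 mol
Divide by the smallest (0.023070 mol): C 4.000, H 5.000, N 2.000, O 1.000

C4H5N2O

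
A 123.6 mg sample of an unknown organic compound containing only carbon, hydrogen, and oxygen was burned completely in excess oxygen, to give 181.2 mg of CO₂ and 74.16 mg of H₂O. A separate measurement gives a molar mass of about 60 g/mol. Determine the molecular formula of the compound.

C2H4O2

mol C = 0.1812 g CO₂ ÷ 44.009 g/mol = 0.0041173 mol
mol H = 2 × 0.07416 g H₂O ÷ 18.015 g/mol = 0.0082331 mol
mass O = 0.1236 − (0.049453 + 0.0082990) = 0.065848 g → mol O = 0.065848 ÷ 15.999 = 0.0041157 mol
Divide by the smallest (0.0041157 mol): C 1.000, H 2.000, O 1.000
Empirical formula: CH2O
Empirical-formula mass = 30.03 g/mol; 60 ÷ 30.03 ≈ 2, so the molecular formula is C2H4O2.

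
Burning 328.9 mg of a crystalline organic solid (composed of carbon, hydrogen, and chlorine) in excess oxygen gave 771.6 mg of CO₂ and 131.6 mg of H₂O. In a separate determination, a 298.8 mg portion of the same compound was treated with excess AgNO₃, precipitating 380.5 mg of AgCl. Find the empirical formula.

C6H5Cl

mol C = 0.7716 g CO₂ ÷ 44.009 g/mol = 0.017533 mol
mol H = 2 × 0.1316 g H₂O ÷ 18.015 g/mol = 0.014610 mol
From the AgCl data: mol Cl per gram of compound = (0.3805 ÷ 143.318) ÷ 0.2988 = 0.0088853 mol/g, so in the 0.3289 g combustion sample mol Cl = 0.0029224 mol
Divide by the smallest (0.0029224 mol): C 5.999, H 4.999, Cl 1.000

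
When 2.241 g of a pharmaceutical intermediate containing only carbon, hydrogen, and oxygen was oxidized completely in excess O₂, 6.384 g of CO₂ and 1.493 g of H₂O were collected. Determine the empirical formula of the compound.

mol C = 6.384 g CO₂ ÷ 44.009 g/mol = 0.14506 mol
mol H = 2 × 1.493 g H₂O ÷ 18.015 g/mol = 0.16575 mol
mass O = 2.241 − (1.7423 + 0.16708) = 0.33159 g → mol O = 0.33159 ÷ 15.999 = 0.020726 mol
Divide by the smallest (0.020726 mol): C 6.999, H 7.997, O 1.000

C7H8O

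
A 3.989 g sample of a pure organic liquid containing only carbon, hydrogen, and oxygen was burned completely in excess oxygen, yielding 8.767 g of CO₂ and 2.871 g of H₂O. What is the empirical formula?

C5H8O2

mol C = 8.767 g CO₂ ÷ 44.009 g/mol = 0.19921 mol
mol H = 2 × 2.871 g H₂O ÷ 18.015 g/mol = 0.31873 mol
mass O = 3.989 − (2.3927 + 0.32128) = 1.2750 g → mol O = 1.2750 ÷ 15.999 = 0.079693 mol
Divide by the smallest (0.079693 mol): C 2.500, H 4.000, O 1.000
Multiplying each by 2 gives whole numbers: C 5.00, H 8.00, O 2.00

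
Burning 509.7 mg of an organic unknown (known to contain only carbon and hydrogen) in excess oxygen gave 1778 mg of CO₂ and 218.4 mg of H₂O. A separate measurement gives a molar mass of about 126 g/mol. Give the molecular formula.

mol C = 1.778 g CO₂ ÷ 44.009 g/mol = 0.040401 mol
mol H = 2 × 0.2184 g H₂O ÷ 18.015 g/mol = 0.024246 mol
Divide by the smallest (0.024246 mol): C 1.666, H 1.000
Multiplying each by 3 gives whole numbers: C 5.00, H 3.00
Empirical formula: C5H3
Empirical-formula mass = 63.08 g/mol; 126 ÷ 63.08 ≈ 2, so the molecular formula is C10H6.

C10H6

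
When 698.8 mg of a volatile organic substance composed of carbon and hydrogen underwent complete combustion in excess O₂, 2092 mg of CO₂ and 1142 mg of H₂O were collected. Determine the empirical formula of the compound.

C3H8

mol C = 2.092 g CO₂ ÷ 44.009 g/mol = 0.047536 mol
mol H = 2 × 1.142 g H₂O ÷ 18.015 g/mol = 0.12678 mol
Divide by the smallest (0.047536 mol): C 1.000, H 2.667
Multiplying each by 3 gives whole numbers: C 3.00, H 8.00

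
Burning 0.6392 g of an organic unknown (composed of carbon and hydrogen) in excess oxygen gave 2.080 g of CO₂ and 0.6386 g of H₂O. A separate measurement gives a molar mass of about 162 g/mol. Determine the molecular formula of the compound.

mol C = 2.080 g CO₂ ÷ 44.009 g/mol = 0.047263 mol
mol H = 2 × 0.6386 g H₂O ÷ 18.015 g/mol = 0.070896 mol
Divide by the smallest (0.047263 mol): C 1.000, H 1.500
Multiplying each by 2 gives whole numbers: C 2.00, H 3.00
Empirical formula: C2H3
Empirical-formula mass = 27.05 g/mol; 162 ÷ 27.05 ≈ 6, so the molecular formula is C12H18.

C12H18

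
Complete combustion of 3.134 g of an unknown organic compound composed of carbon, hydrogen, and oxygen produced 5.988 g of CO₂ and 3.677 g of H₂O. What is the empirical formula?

mol C = 5.988 g CO₂ ÷ 44.009 g/mol = 0.13606 mol
mol H = 2 × 3.677 g H₂O ÷ 18.015 g/mol = 0.40822 mol
mass O = 3.134 − (1.6343 + 0.41148) = 1.0883 g → mol O = 1.0883 ÷ 15.999 = 0.068021 mol
Divide by the smallest (0.068021 mol): C 2.000, H 6.001, O 1.000

C2H6O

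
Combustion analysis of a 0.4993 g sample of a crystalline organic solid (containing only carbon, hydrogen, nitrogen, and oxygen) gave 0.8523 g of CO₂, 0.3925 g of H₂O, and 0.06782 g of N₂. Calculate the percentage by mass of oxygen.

31.03%

mol C = 0.8523 g CO₂ ÷ 44.009 g/mol = 0.019366 mol
mol H = 2 × 0.3925 g H₂O ÷ 18.015 g/mol = 0.043575 mol
mol N = 2 × 0.06782 g N₂ ÷ 28.014 g/mol = 0.0048419 mol
mass O = 0.4993 − (0.23261 + 0.043923 + 0.067820) = 0.15495 g → mol O = 0.15495 ÷ 15.999 = 0.0096847 mol
mass % O = 0.15495 g ÷ 0.4993 g × 100%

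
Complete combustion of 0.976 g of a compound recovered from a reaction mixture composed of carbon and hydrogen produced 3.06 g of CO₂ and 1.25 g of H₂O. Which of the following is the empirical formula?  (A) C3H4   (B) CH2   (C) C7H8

(B) CH2

mol C = 3.06 g CO₂ ÷ 44.009 g/mol = 0.06953 mol
mol H = 2 × 1.25 g H₂O ÷ 18.015 g/mol = 0.1388 mol
Divide by the smallest (0.06953 mol): C 1.000, H 1.996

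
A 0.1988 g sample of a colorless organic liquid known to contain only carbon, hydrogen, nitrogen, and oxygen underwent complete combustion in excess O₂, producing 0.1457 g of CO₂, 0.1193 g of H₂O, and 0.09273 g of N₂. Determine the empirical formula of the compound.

mol C = 0.1457 g CO₂ ÷ 44.009 g/mol = 0.0033107 mol
mol H = 2 × 0.1193 g H₂O ÷ 18.015 g/mol = 0.013245 mol
mol N = 2 × 0.09273 g N₂ ÷ 28.014 g/mol = 0.0066203 mol
mass O = 0.1988 − (0.039765 + 0.013350 + 0.092730) = 0.052955 g → mol O = 0.052955 ÷ 15.999 = 0.0033099 mol
Divide by the smallest (0.0033099 mol): C 1.000, H 4.002, N 2.000, O 1.000

CH4N2O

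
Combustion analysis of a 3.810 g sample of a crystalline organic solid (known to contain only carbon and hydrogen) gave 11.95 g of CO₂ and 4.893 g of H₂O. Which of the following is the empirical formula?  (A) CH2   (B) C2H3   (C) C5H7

mol C = 11.95 g CO₂ ÷ 44.009 g/mol = 0.27154 mol
mol H = 2 × 4.893 g H₂O ÷ 18.015 g/mol = 0.54321 mol
Divide by the smallest (0.27154 mol): C 1.000, H 2.001

(A) CH2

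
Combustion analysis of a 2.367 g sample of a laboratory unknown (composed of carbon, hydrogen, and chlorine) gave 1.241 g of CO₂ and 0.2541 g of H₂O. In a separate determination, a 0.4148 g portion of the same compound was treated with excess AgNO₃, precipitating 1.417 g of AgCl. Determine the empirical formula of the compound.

mol C = 1.241 g CO₂ ÷ 44.009 g/mol = 0.028199 mol
mol H = 2 × 0.2541 g H₂O ÷ 18.015 g/mol = 0.028210 mol
From the AgCl data: mol Cl per gram of compound = (1.417 ÷ 143.318) ÷ 0.4148 = 0.023836 mol/g, so in the 2.367 g combustion sample mol Cl = 0.056419 mol
Divide by the smallest (0.028199 mol): C 1.000, H 1.000, Cl 2.001

CHCl2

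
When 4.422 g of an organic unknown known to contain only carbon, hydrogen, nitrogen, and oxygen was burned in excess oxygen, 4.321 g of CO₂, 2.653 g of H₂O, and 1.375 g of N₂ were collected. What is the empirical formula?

CH3NO

mol C = 4.321 g CO₂ ÷ 44.009 g/mol = 0.098184 mol
mol H = 2 × 2.653 g H₂O ÷ 18.015 g/mol = 0.29453 mol
mol N = 2 × 1.375 g N₂ ÷ 28.014 g/mol = 0.098165 mol
mass O = 4.422 − (1.1793 + 0.29689 + 1.3750) = 1.5708 g → mol O = 1.5708 ÷ 15.999 = 0.098182 mol
Divide by the smallest (0.098165 mol): C 1.000, H 3.000, N 1.000, O 1.000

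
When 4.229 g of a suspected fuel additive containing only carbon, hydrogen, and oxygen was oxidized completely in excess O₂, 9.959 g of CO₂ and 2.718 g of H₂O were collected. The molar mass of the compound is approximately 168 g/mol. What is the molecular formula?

C9H12O3

mol C = 9.959 g CO₂ ÷ 44.009 g/mol = 0.22629 mol
mol H = 2 × 2.718 g H₂O ÷ 18.015 g/mol = 0.30175 mol
mass O = 4.229 − (2.7180 + 0.30416) = 1.2068 g → mol O = 1.2068 ÷ 15.999 = 0.075431 mol
Divide by the smallest (0.075431 mol): C 3.000, H 4.000, O 1.000
Empirical formula: C3H4O
Empirical-formula mass = 56.06 g/mol; 168 ÷ 56.06 ≈ 3, so the molecular formula is C9H12O3.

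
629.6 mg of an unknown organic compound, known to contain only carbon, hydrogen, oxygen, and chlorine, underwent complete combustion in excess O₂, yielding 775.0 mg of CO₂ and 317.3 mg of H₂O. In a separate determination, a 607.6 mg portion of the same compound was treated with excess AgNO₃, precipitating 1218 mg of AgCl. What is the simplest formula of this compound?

mol C = 0.7750 g CO₂ ÷ 44.009 g/mol = 0.017610 mol
mol H = 2 × 0.3173 g H₂O ÷ 18.015 g/mol = 0.035226 mol
From the AgCl data: mol Cl per gram of compound = (1.218 ÷ 143.318) ÷ 0.6076 = 0.013987 mol/g, so in the 0.6296 g combustion sample mol Cl = 0.0088063 mol
mass O = 0.6296 − (0.21151 + 0.035508 + 0.31218) = 0.070395 g → mol O = 0.070395 ÷ 15.999 = 0.0043999 mol
Divide by the smallest (0.0043999 mol): C 4.002, H 8.006, Cl 2.001, O 1.000

C4H8Cl2O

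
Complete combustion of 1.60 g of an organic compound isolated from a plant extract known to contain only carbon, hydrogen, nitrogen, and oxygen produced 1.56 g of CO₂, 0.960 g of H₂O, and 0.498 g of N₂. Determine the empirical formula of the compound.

CH3NO

mol C = 1.56 g CO₂ ÷ 44.009 g/mol = 0.03545 mol
mol H = 2 × 0.960 g H₂O ÷ 18.015 g/mol = 0.1066 mol
mol N = 2 × 0.498 g N₂ ÷ 28.014 g/mol = 0.03555 mol
mass O = 1.60 − (0.4258 + 0.1074 + 0.4980) = 0.5688 g → mol O = 0.5688 ÷ 15.999 = 0.03555 mol
Divide by the smallest (0.03545 mol): C 1.000, H 3.007, N 1.003, O 1.003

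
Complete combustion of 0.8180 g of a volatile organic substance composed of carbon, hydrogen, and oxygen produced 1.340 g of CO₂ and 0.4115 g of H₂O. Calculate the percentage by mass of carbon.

44.71%

mol C = 1.340 g CO₂ ÷ 44.009 g/mol = 0.030448 mol
mol H = 2 × 0.4115 g H₂O ÷ 18.015 g/mol = 0.045684 mol
mass O = 0.8180 − (0.36571 + 0.046050) = 0.40624 g → mol O = 0.40624 ÷ 15.999 = 0.025391 mol
mass % C = 0.36571 g ÷ 0.8180 g × 100%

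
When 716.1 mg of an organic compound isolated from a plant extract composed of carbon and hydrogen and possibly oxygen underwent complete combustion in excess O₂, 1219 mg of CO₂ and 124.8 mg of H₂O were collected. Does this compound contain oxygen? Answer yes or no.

yes

mol C = 1.219 g CO₂ ÷ 44.009 g/mol = 0.027699 mol
mol H = 2 × 0.1248 g H₂O ÷ 18.015 g/mol = 0.013855 mol
C and H account for only 0.34666 g of the 0.7161 g sample; the remaining 0.36944 g must be oxygen.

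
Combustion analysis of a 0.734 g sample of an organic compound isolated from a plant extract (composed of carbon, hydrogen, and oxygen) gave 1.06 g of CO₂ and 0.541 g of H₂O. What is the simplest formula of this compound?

mol C = 1.06 g CO₂ ÷ 44.009 g/mol = 0.02409 mol
mol H = 2 × 0.541 g H₂O ÷ 18.015 g/mol = 0.06006 mol
mass O = 0.734 − (0.2893 + 0.06054) = 0.3842 g → mol O = 0.3842 ÷ 15.999 = 0.02401 mol
Divide by the smallest (0.02401 mol): C 1.003, H 2.501, O 1.000
Multiplying each by 2 gives whole numbers: C 2.01, H 5.00, O 2.00

C2H5O2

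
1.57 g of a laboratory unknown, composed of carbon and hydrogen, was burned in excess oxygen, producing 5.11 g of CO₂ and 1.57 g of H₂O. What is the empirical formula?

C2H3

mol C = 5.11 g CO₂ ÷ 44.009 g/mol = 0.1161 mol
mol H = 2 × 1.57 g H₂O ÷ 18.015 g/mol = 0.1743 mol
Divide by the smallest (0.1161 mol): C 1.000, H 1.501
Multiplying each by 2 gives whole numbers: C 2.00, H 3.00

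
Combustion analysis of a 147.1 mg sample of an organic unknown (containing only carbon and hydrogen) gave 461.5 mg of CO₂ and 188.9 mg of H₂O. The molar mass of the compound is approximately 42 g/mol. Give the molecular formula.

C3H6

mol C = 0.4615 g CO₂ ÷ 44.009 g/mol = 0.010486 mol
mol H = 2 × 0.1889 g H₂O ÷ 18.015 g/mol = 0.020971 mol
Divide by the smallest (0.010486 mol): C 1.000, H 2.000
Empirical formula: CH2
Empirical-formula mass = 14.03 g/mol; 42 ÷ 14.03 ≈ 3, so the molecular formula is C3H6.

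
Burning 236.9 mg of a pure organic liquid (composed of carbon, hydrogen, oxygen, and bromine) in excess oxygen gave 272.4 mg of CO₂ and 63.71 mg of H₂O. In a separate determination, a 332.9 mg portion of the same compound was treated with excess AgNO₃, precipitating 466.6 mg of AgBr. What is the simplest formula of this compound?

mol C = 0.2724 g CO₂ ÷ 44.009 g/mol = 0.0061896 mol
mol H = 2 × 0.06371 g H₂O ÷ 18.015 g/mol = 0.0070730 mol
From the AgBr data: mol Br per gram of compound = (0.4666 ÷ 187.772) ÷ 0.3329 = 0.0074645 mol/g, so in the 0.2369 g combustion sample mol Br = 0.0017683 mol
mass O = 0.2369 − (0.074344 + 0.0071296 + 0.14130) = 0.014129 g → mol O = 0.014129 ÷ 15.999 = 0.00088314 mol
Divide by the smallest (0.00088314 mol): C 7.009, H 8.009, Br 2.002, O 1.000

C7H8Br2O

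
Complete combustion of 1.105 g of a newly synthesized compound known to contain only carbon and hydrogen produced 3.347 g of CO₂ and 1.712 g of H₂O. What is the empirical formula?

C2H5

mol C = 3.347 g CO₂ ÷ 44.009 g/mol = 0.076053 mol
mol H = 2 × 1.712 g H₂O ÷ 18.015 g/mol = 0.19006 mol
Divide by the smallest (0.076053 mol): C 1.000, H 2.499
Multiplying each by 2 gives whole numbers: C 2.00, H 5.00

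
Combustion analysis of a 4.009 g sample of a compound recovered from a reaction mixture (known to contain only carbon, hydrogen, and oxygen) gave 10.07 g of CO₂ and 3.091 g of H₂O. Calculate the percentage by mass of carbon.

68.55%

mol C = 10.07 g CO₂ ÷ 44.009 g/mol = 0.22882 mol
mol H = 2 × 3.091 g H₂O ÷ 18.015 g/mol = 0.34316 mol
mass O = 4.009 − (2.7483 + 0.34590) = 0.91478 g → mol O = 0.91478 ÷ 15.999 = 0.057177 mol
mass % C = 2.7483 g ÷ 4.009 g × 100%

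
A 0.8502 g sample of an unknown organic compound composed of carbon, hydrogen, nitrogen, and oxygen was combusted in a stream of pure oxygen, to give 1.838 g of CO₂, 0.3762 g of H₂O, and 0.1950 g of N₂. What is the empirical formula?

C6H6N2O

mol C = 1.838 g CO₂ ÷ 44.009 g/mol = 0.041764 mol
mol H = 2 × 0.3762 g H₂O ÷ 18.015 g/mol = 0.041765 mol
mol N = 2 × 0.1950 g N₂ ÷ 28.014 g/mol = 0.013922 mol
mass O = 0.8502 − (0.50163 + 0.042099 + 0.19500) = 0.11147 g → mol O = 0.11147 ÷ 15.999 = 0.0069674 mol
Divide by the smallest (0.0069674 mol): C 5.994, H 5.994, N 1.998, O 1.000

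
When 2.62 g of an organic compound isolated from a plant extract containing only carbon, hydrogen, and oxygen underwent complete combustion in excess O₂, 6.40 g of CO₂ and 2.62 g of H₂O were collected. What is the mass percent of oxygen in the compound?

22.1%

mol C = 6.40 g CO₂ ÷ 44.009 g/mol = 0.1454 mol
mol H = 2 × 2.62 g H₂O ÷ 18.015 g/mol = 0.2909 mol
mass O = 2.62 − (1.747 + 0.2932) = 0.5801 g → mol O = 0.5801 ÷ 15.999 = 0.03626 mol
mass % O = 0.5801 g ÷ 2.62 g × 100%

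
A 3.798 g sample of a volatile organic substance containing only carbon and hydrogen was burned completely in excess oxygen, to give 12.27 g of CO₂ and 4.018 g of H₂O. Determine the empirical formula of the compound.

mol C = 12.27 g CO₂ ÷ 44.009 g/mol = 0.27881 mol
mol H = 2 × 4.018 g H₂O ÷ 18.015 g/mol = 0.44607 mol
Divide by the smallest (0.27881 mol): C 1.000, H 1.600
Multiplying each by 5 gives whole numbers: C 5.00, H 8.00

C5H8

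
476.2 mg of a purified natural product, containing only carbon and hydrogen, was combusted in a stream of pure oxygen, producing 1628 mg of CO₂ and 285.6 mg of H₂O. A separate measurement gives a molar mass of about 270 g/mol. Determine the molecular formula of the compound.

mol C = 1.628 g CO₂ ÷ 44.009 g/mol = 0.036992 mol
mol H = 2 × 0.2856 g H₂O ÷ 18.015 g/mol = 0.031707 mol
Divide by the smallest (0.031707 mol): C 1.167, H 1.000
Multiplying each by 6 gives whole numbers: C 7.00, H 6.00
Empirical formula: C7H6
Empirical-formula mass = 90.12 g/mol; 270 ÷ 90.12 ≈ 3, so the molecular formula is C21H18.

C21H18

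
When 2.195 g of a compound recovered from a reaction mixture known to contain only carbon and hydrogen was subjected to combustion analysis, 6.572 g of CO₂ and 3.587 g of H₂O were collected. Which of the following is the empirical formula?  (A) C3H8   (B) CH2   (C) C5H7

(A) C3H8

mol C = 6.572 g CO₂ ÷ 44.009 g/mol = 0.14933 mol
mol H = 2 × 3.587 g H₂O ÷ 18.015 g/mol = 0.39822 mol
Divide by the smallest (0.14933 mol): C 1.000, H 2.667
Multiplying each by 3 gives whole numbers: C 3.00, H 8.00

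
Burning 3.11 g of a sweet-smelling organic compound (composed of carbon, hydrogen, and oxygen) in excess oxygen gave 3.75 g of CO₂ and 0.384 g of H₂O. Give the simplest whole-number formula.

mol C = 3.75 g CO₂ ÷ 44.009 g/mol = 0.08521 mol
mol H = 2 × 0.384 g H₂O ÷ 18.015 g/mol = 0.04263 mol
mass O = 3.11 − (1.023 + 0.04297) = 2.044 g → mol O = 2.044 ÷ 15.999 = 0.1277 mol
Divide by the smallest (0.04263 mol): C 1.999, H 1.000, O 2.996

C2HO3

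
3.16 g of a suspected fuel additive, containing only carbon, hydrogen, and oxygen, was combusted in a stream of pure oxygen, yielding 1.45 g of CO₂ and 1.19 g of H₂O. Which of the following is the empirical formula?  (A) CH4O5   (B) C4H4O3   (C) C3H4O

mol C = 1.45 g CO₂ ÷ 44.009 g/mol = 0.03295 mol
mol H = 2 × 1.19 g H₂O ÷ 18.015 g/mol = 0.1321 mol
mass O = 3.16 − (0.3957 + 0.1332) = 2.631 g → mol O = 2.631 ÷ 15.999 = 0.1645 mol
Divide by the smallest (0.03295 mol): C 1.000, H 4.010, O 4.991

(A) CH4O5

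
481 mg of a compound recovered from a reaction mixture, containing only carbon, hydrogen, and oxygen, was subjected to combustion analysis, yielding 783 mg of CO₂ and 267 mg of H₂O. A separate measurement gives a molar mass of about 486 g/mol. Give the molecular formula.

C18H30O15

mol C = 0.783 g CO₂ ÷ 44.009 g/mol = 0.01779 mol
mol H = 2 × 0.267 g H₂O ÷ 18.015 g/mol = 0.02964 mol
mass O = 0.481 − (0.2137 + 0.02988) = 0.2374 g → mol O = 0.2374 ÷ 15.999 = 0.01484 mol
Divide by the smallest (0.01484 mol): C 1.199, H 1.997, O 1.000
Multiplying each by 5 gives whole numbers: C 5.99, H 9.99, O 5.00
Empirical formula: C6H10O5
Empirical-formula mass = 162.14 g/mol; 486 ÷ 162.14 ≈ 3, so the molecular formula is C18H30O15.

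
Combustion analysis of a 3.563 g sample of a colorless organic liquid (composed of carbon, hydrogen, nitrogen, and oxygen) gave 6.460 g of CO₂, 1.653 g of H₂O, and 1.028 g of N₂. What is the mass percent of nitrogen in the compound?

28.85%

mol C = 6.460 g CO₂ ÷ 44.009 g/mol = 0.14679 mol
mol H = 2 × 1.653 g H₂O ÷ 18.015 g/mol = 0.18351 mol
mol N = 2 × 1.028 g N₂ ÷ 28.014 g/mol = 0.073392 mol
mass O = 3.563 − (1.7631 + 0.18498 + 1.0280) = 0.58695 g → mol O = 0.58695 ÷ 15.999 = 0.036686 mol
mass % N = 1.0280 g ÷ 3.563 g × 100%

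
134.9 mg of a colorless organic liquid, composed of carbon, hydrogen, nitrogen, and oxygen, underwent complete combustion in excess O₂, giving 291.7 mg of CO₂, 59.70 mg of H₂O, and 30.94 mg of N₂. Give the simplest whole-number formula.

C6H6N2O

mol C = 0.2917 g CO₂ ÷ 44.009 g/mol = 0.0066282 mol
mol H = 2 × 0.05970 g H₂O ÷ 18.015 g/mol = 0.0066278 mol
mol N = 2 × 0.03094 g N₂ ÷ 28.014 g/mol = 0.0022089 mol
mass O = 0.1349 − (0.079611 + 0.0066808 + 0.030940) = 0.017668 g → mol O = 0.017668 ÷ 15.999 = 0.0011043 mol
Divide by the smallest (0.0011043 mol): C 6.002, H 6.002, N 2.000, O 1.000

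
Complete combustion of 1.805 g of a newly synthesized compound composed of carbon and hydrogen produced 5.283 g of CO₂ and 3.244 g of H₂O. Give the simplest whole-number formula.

mol C = 5.283 g CO₂ ÷ 44.009 g/mol = 0.12004 mol
mol H = 2 × 3.244 g H₂O ÷ 18.015 g/mol = 0.36014 mol
Divide by the smallest (0.12004 mol): C 1.000, H 3.000

CH3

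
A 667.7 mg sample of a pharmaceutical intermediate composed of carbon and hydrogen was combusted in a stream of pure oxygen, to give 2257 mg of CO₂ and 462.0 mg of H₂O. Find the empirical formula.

mol C = 2.257 g CO₂ ÷ 44.009 g/mol = 0.051285 mol
mol H = 2 × 0.4620 g H₂O ÷ 18.015 g/mol = 0.051291 mol
Divide by the smallest (0.051285 mol): C 1.000, H 1.000

CH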